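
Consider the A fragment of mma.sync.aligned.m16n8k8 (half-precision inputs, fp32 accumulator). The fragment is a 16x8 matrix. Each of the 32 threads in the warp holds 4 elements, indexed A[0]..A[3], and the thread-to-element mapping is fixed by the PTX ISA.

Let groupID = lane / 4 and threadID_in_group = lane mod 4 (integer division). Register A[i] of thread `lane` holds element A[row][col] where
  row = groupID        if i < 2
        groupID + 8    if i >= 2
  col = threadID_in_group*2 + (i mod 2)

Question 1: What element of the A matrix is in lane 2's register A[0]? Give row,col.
0,4

lane 2: grp=0 (2/4), tig=2 (2%4)
i=0: r=0+0=0, c=2*2+0=4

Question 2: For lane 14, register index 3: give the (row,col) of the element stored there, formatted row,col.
11,5

L=14->g=14>>2=3, t=14&3=2
[3]->row 3+8=11  col 2·2+1=5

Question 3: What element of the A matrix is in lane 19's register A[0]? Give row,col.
4,6

lane 19: g=4 (19/4), t=3 (19%4)
i=0: r=4+0=4, c=3*2+0=6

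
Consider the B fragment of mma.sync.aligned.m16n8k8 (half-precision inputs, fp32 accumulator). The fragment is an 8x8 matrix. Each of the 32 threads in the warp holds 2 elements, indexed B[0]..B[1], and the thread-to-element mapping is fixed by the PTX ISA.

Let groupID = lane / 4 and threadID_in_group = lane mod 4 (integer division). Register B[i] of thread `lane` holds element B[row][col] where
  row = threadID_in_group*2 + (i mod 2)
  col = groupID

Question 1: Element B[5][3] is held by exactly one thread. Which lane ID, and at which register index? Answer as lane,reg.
14,1

c:3=>grp=3  r:5=>tig=2,lo=1
L=3*4+2=14  i=1=1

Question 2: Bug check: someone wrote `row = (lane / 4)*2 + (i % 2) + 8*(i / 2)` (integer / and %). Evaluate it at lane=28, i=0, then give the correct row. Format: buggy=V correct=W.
`(lane / 4)*2 + (i % 2) + 8*(i / 2)`[28,0]→14
lane 28: G=7 (28/4), T=0 (28%4)
i=0: r=0*2+0=0, c=G=7
row: 14 vs 0

buggy=14 correct=0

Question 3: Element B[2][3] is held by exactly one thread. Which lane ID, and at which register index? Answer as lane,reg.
13,0

c:3=>grp=3  r:2=>tig=1,lo=0
L=3*4+1=13  i=0=0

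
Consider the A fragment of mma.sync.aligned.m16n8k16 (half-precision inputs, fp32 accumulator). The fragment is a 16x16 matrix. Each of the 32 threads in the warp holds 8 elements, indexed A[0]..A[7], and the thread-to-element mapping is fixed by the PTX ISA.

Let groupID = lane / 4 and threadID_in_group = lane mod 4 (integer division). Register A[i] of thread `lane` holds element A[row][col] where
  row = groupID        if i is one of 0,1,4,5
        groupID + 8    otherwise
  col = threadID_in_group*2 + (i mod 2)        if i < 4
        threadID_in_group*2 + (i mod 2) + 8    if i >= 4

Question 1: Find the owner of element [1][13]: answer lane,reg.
6,5

r:1=>grp=1,rB=0  c:13=>cB=1,tig=2,lo=1
L=1*4+2=6  i=1*4+0*2+1=5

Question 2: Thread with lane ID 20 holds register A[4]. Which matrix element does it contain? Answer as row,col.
lane 20→20/4=5, 20 mod 4=0
i=4  r:5+0→5  c:2·0+0+8→8

5,8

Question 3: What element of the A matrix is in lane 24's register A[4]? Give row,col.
6,8

24: g=6,t=0
[4] (6+0,0*2+0+8) = (6,8)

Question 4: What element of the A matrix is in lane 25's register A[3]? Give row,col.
25: g=6,t=1
[3] (6+8,1*2+1+0) = (14,3)

14,3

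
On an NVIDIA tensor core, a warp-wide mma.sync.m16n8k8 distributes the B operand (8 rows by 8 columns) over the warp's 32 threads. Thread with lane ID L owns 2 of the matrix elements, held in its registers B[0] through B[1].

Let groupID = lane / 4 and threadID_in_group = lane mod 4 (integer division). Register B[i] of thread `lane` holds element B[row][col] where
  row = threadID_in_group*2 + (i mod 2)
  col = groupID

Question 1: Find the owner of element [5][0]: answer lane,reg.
c: 0->gid=0  r: 5->tid=2,i&1=1
L=0*4+2=2  i=1=1

2,1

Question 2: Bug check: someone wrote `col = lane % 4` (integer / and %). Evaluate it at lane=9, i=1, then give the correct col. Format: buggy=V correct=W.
`lane % 4`[9,1]⇒1
9: gr=2,th=1
[1] (1*2+1,2) = (3,2)
col: 1 vs 2

buggy=1 correct=2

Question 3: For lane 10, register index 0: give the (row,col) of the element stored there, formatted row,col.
4,2

lane 10→10/4=2, 10 mod 4=2
i=0  r:2·2+0→4  c:2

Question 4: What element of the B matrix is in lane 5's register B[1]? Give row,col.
3,1

5: grp=1,tig=1
[1] (1*2+1,1) = (3,1)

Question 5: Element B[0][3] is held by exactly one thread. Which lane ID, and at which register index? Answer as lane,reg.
c=3⇒gr=3  r=0⇒th=0,odd=0
L=3*4+0=12  i=0=0

12,0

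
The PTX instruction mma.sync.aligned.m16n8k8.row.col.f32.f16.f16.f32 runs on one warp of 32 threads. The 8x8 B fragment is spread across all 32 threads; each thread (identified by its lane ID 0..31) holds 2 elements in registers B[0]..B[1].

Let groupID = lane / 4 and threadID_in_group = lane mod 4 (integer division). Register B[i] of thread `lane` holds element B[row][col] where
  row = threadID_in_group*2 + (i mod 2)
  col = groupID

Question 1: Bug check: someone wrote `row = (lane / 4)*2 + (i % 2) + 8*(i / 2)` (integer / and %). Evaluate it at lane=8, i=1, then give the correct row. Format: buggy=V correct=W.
buggy=5 correct=1

`(lane / 4)*2 + (i % 2) + 8*(i / 2)`[8,1]->5
8: gid=2,tid=0
[1] (0*2+1,2) = (1,2)
row: 5 vs 1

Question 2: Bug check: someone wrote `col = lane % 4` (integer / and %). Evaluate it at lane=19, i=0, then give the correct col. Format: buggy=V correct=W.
`lane % 4`[19,0]->3
L=19->g=19>>2=4, t=19&3=3
[0]->row 3·2+0=6  col g=4
col: 3 vs 4

buggy=3 correct=4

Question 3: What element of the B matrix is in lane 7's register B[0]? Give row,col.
6,1

lane 7->7/4=1, 7 mod 4=3
i=0  r:2·3+0->6  c:1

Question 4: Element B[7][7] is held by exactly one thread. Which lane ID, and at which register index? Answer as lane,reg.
c=7->g=7  r=7->t=3,b0=1
L=7*4+3=31  i=1=1

31,1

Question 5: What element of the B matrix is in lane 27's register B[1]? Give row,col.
lane 27->27/4=6, 27 mod 4=3
i=1  r:2·3+1->7  c:6

7,6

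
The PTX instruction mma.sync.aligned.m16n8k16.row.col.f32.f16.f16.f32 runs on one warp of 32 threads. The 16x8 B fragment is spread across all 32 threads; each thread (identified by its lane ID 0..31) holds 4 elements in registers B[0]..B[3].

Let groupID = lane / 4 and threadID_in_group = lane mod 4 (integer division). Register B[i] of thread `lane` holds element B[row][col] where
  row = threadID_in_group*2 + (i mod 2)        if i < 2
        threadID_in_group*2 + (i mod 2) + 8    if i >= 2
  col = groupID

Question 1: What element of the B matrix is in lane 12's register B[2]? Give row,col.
L=12->g=12>>2=3, t=12&3=0
[2]->row 0·2+0+8=8  col g=3

8,3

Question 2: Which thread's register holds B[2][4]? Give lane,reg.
c: 4->gid=4  r: 2->r8=0,tid=1,i&1=0
L=4*4+1=17  i=0*2+0=0

17,0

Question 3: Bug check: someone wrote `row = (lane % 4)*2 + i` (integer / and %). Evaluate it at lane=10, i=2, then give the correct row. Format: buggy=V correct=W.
buggy=6 correct=12

`(lane % 4)*2 + i`[10,2]→6
lane 10: G=2 (10/4), T=2 (10%4)
i=2: r=2*2+0+8=12, c=G=2
row: 6 vs 12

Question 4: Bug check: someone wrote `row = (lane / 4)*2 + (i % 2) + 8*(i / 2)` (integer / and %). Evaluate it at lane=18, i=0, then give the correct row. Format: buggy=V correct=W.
buggy=8 correct=4

`(lane / 4)*2 + (i % 2) + 8*(i / 2)`[18,0]⇒8
L=18⇒gr=18>>2=4, th=18&3=2
[0]⇒row 2·2+0+0=4  col gr=4
row: 8 vs 4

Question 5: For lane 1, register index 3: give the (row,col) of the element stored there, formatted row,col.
lane 1: gid=0 (1/4), tid=1 (1%4)
i=3: r=1*2+1+8=11, c=gid=0

11,0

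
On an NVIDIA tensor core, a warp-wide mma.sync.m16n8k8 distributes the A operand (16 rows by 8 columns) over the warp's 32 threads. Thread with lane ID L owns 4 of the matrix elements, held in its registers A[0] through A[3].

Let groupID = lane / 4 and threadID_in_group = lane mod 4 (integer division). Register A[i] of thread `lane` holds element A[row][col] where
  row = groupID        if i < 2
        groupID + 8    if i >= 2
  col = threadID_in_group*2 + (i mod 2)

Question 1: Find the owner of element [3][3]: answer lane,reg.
13,1

r:3=>grp=3,rB=0  c:3=>tig=1,lo=1
L=3*4+1=13  i=0*2+1=1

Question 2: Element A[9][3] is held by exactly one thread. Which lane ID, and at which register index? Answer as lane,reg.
r:9=>grp=1,rB=1  c:3=>tig=1,lo=1
L=1*4+1=5  i=1*2+1=3

5,3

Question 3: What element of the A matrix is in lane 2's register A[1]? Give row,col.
lane 2⇒2/4=0, 2 mod 4=2
i=1  r:0+0⇒0  c:2·2+1⇒5

0,5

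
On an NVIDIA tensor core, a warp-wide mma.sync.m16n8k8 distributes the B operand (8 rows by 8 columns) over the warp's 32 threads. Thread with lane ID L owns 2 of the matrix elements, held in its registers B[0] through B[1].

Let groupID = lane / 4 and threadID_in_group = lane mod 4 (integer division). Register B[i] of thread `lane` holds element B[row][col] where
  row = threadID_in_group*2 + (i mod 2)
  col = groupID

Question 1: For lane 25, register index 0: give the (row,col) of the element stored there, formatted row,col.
L=25=>grp=25>>2=6, tig=25&3=1
[0]=>row 1·2+0=2  col grp=6

2,6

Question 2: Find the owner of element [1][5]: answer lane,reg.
20,1

c=5→G=5  r=1→T=0,p=1
L=5*4+0=20  i=1=1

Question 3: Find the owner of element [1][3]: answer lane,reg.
c: 3->gid=3  r: 1->tid=0,i&1=1
L=3*4+0=12  i=1=1

12,1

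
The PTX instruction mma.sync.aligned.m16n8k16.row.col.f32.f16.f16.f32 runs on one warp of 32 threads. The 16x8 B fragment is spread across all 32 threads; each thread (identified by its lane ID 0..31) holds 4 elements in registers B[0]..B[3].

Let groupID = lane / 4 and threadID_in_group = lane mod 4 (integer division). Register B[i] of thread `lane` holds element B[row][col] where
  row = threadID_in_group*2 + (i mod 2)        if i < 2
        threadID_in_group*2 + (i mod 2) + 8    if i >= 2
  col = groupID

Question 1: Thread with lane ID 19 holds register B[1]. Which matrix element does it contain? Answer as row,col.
7,4

lane 19=>19/4=4, 19 mod 4=3
i=1  r:2·3+1+0=>7  c:4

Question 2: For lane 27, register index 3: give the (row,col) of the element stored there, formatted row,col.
15,6

27: gr=6,th=3
[3] (3*2+1+8,6) = (15,6)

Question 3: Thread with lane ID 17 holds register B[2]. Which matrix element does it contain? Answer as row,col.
10,4

lane 17: G=4 (17/4), T=1 (17%4)
i=2: r=1*2+0+8=10, c=G=4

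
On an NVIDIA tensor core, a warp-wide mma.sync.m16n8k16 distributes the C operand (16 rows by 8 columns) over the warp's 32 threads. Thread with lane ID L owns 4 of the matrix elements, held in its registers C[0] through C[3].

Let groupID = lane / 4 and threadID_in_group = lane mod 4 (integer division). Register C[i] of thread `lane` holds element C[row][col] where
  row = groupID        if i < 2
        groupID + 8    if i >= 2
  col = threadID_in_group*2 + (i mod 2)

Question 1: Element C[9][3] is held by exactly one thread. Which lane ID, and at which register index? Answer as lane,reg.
5,3

r=9⇒gr=1,Rb=1  c=3⇒th=1,odd=1
L=1*4+1=5  i=1*2+1=3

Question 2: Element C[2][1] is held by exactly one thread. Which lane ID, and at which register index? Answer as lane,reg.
r=2⇒gr=2,Rb=0  c=1⇒th=0,odd=1
L=2*4+0=8  i=0*2+1=1

8,1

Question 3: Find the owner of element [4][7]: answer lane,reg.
19,1

r=4⇒gr=4,Rb=0  c=7⇒th=3,odd=1
L=4*4+3=19  i=0*2+1=1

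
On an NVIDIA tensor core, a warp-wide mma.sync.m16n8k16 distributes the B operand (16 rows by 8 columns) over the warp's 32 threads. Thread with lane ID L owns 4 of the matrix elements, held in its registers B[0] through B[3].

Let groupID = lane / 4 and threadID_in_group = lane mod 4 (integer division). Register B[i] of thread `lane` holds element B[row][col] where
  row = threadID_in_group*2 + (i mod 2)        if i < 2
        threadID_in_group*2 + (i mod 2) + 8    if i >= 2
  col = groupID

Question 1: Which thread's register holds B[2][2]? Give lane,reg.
9,0

c: 2->gid=2  r: 2->r8=0,tid=1,i&1=0
L=2*4+1=9  i=0*2+0=0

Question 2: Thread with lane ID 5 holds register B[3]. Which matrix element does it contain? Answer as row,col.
11,1

5: grp=1,tig=1
[3] (1*2+1+8,1) = (11,1)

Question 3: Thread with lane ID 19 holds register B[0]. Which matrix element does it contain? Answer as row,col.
6,4

lane 19: gid=4 (19/4), tid=3 (19%4)
i=0: r=3*2+0+0=6, c=gid=4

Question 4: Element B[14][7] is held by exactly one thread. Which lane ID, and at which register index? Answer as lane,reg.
c=7->g=7  r=14->rb=1,t=3,b0=0
L=7*4+3=31  i=1*2+0=2

31,2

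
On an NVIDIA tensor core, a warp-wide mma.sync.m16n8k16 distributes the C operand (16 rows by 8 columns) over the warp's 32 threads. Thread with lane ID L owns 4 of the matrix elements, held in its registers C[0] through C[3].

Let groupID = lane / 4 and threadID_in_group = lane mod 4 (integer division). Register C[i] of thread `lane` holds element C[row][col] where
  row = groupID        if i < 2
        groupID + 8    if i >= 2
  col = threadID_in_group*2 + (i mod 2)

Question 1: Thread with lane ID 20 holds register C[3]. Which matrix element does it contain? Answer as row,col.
13,1

lane 20: g=5 (20/4), t=0 (20%4)
i=3: r=5+8=13, c=0*2+1=1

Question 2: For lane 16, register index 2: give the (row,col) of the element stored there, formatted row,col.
12,0

16: g=4,t=0
[2] (4+8,0*2+0) = (12,0)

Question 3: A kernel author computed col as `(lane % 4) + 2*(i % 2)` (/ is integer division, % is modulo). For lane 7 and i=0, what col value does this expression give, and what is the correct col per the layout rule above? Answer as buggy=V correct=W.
`(lane % 4) + 2*(i % 2)`[7,0]->3
lane 7->7/4=1, 7 mod 4=3
i=0  r:1+0->1  c:2·3+0->6
col: 3 vs 6

buggy=3 correct=6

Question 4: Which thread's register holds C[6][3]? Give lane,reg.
25,1

r=6⇒gr=6,Rb=0  c=3⇒th=1,odd=1
L=6*4+1=25  i=0*2+1=1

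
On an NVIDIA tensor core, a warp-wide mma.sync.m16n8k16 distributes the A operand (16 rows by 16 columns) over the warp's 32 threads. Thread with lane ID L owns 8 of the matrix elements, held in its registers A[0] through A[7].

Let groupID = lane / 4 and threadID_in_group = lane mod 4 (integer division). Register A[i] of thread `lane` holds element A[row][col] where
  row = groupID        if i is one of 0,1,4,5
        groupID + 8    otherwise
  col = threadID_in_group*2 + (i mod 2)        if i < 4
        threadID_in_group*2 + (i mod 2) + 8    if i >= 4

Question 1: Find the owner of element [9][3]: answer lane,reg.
5,3

r:9=>grp=1,rB=1  c:3=>cB=0,tig=1,lo=1
L=1*4+1=5  i=0*4+1*2+1=3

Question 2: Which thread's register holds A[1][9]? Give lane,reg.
4,5

r=1->g=1,rb=0  c=9->cb=1,t=0,b0=1
L=1*4+0=4  i=1*4+0*2+1=5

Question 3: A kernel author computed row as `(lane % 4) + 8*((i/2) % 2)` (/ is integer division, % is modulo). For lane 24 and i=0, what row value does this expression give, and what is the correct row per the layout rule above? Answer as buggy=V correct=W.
`(lane % 4) + 8*((i/2) % 2)`[24,0]->0
L=24->gid=24>>2=6, tid=24&3=0
[0]->row 6+0=6  col 0·2+0+0=0
row: 0 vs 6

buggy=0 correct=6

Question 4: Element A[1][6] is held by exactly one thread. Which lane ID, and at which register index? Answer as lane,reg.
r=1->g=1,rb=0  c=6->cb=0,t=3,b0=0
L=1*4+3=7  i=0*4+0*2+0=0

7,0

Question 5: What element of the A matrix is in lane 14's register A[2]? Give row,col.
11,4

14: gr=3,th=2
[2] (3+8,2*2+0+0) = (11,4)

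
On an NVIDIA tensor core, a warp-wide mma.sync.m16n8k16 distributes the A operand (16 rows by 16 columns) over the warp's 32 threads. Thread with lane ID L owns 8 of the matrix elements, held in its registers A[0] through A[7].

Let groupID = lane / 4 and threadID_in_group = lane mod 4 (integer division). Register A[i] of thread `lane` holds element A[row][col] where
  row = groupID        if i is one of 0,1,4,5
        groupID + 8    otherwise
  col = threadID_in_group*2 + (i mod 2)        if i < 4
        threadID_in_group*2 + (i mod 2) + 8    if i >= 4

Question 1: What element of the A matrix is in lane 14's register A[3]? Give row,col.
lane 14: gr=3 (14/4), th=2 (14%4)
i=3: r=3+8=11, c=2*2+1+0=5

11,5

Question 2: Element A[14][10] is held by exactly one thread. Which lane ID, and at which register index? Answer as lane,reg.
25,6

r=14⇒gr=6,Rb=1  c=10⇒Cb=1,th=1,odd=0
L=6*4+1=25  i=1*4+1*2+0=6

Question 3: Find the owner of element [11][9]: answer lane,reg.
12,7

r=11->g=3,rb=1  c=9->cb=1,t=0,b0=1
L=3*4+0=12  i=1*4+1*2+1=7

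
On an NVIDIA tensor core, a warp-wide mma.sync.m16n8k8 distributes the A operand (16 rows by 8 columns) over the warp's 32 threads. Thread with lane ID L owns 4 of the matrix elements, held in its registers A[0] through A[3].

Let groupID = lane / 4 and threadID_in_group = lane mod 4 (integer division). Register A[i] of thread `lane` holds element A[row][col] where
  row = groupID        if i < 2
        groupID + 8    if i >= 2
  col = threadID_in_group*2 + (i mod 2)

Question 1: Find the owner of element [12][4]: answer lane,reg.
r: 12->gid=4,r8=1  c: 4->tid=2,i&1=0
L=4*4+2=18  i=1*2+0=2

18,2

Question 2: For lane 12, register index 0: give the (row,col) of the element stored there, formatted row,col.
3,0

L=12->g=12>>2=3, t=12&3=0
[0]->row 3+0=3  col 0·2+0=0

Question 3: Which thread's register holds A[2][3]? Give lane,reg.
r=2⇒gr=2,Rb=0  c=3⇒th=1,odd=1
L=2*4+1=9  i=0*2+1=1

9,1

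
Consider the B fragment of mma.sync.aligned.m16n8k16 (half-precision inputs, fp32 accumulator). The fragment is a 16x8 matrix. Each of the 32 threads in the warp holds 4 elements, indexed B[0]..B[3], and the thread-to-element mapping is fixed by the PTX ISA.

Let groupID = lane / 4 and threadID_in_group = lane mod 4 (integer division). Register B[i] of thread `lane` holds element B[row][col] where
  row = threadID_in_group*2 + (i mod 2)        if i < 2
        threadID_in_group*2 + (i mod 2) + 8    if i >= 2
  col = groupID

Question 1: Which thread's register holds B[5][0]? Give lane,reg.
2,1

c=0→G=0  r=5→rhi=0,T=2,p=1
L=0*4+2=2  i=0*2+1=1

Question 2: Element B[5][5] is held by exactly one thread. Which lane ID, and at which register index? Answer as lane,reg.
c=5⇒gr=5  r=5⇒Rb=0,th=2,odd=1
L=5*4+2=22  i=0*2+1=1

22,1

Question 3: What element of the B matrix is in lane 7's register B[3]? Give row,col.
15,1

7: grp=1,tig=3
[3] (3*2+1+8,1) = (15,1)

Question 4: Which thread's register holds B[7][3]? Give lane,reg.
15,1

c:3=>grp=3  r:7=>rB=0,tig=3,lo=1
L=3*4+3=15  i=0*2+1=1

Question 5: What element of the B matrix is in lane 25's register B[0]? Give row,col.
2,6

L=25=>grp=25>>2=6, tig=25&3=1
[0]=>row 1·2+0+0=2  col grp=6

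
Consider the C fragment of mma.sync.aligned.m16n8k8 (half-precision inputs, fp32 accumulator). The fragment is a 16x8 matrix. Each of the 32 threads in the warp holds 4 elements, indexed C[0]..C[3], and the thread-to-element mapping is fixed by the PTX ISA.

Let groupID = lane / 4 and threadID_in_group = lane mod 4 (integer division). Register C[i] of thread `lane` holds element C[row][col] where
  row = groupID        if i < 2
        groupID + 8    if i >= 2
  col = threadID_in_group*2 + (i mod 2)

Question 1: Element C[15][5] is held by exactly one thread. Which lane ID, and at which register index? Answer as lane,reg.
30,3

r=15→G=7,rhi=1  c=5→T=2,p=1
L=7*4+2=30  i=1*2+1=3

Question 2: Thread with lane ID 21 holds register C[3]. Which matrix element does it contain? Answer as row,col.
13,3

lane 21=>21/4=5, 21 mod 4=1
i=3  r:5+8=>13  c:2·1+1=>3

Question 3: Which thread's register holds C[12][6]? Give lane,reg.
r=12→G=4,rhi=1  c=6→T=3,p=0
L=4*4+3=19  i=1*2+0=2

19,2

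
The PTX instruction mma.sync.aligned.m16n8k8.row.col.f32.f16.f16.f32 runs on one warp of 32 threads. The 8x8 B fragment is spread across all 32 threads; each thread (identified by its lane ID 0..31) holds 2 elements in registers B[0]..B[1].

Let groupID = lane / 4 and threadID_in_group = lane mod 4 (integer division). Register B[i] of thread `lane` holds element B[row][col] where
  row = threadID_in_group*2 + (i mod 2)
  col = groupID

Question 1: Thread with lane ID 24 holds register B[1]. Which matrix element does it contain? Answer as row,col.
1,6

lane 24: gid=6 (24/4), tid=0 (24%4)
i=1: r=0*2+1=1, c=gid=6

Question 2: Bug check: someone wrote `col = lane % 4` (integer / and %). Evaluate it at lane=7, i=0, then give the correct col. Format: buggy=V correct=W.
`lane % 4`[7,0]=>3
L=7=>grp=7>>2=1, tig=7&3=3
[0]=>row 3·2+0=6  col grp=1
col: 3 vs 1

buggy=3 correct=1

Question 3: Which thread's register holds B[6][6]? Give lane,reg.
c=6⇒gr=6  r=6⇒th=3,odd=0
L=6*4+3=27  i=0=0

27,0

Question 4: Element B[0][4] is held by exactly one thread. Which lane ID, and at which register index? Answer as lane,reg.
c=4->g=4  r=0->t=0,b0=0
L=4*4+0=16  i=0=0

16,0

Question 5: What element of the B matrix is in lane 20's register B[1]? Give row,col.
L=20⇒gr=20>>2=5, th=20&3=0
[1]⇒row 0·2+1=1  col gr=5

1,5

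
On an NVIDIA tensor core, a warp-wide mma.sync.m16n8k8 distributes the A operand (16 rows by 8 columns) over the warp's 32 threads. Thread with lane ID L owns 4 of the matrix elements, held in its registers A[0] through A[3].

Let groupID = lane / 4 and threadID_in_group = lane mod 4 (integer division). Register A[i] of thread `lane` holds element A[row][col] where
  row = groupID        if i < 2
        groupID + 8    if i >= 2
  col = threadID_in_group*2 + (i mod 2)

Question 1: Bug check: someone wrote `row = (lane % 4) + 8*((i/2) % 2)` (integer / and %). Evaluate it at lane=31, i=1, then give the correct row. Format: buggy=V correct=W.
`(lane % 4) + 8*((i/2) % 2)`[31,1]->3
lane 31->31/4=7, 31 mod 4=3
i=1  r:7+0->7  c:2·3+1->7
row: 3 vs 7

buggy=3 correct=7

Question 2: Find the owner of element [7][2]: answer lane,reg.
r:7=>grp=7,rB=0  c:2=>tig=1,lo=0
L=7*4+1=29  i=0*2+0=0

29,0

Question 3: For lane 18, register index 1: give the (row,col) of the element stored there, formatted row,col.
4,5

18: G=4,T=2
[1] (4+0,2*2+1) = (4,5)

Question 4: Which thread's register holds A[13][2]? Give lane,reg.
r: 13->gid=5,r8=1  c: 2->tid=1,i&1=0
L=5*4+1=21  i=1*2+0=2

21,2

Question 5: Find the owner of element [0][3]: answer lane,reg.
r=0->g=0,rb=0  c=3->t=1,b0=1
L=0*4+1=1  i=0*2+1=1

1,1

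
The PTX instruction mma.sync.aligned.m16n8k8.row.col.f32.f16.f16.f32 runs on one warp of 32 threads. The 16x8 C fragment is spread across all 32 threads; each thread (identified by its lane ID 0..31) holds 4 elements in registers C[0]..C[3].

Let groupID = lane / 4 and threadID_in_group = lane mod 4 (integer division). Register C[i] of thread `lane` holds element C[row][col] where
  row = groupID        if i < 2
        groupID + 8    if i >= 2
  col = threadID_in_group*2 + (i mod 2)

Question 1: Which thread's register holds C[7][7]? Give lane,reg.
31,1

r=7→G=7,rhi=0  c=7→T=3,p=1
L=7*4+3=31  i=0*2+1=1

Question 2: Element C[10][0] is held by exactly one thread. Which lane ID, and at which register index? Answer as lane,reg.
8,2

r=10→G=2,rhi=1  c=0→T=0,p=0
L=2*4+0=8  i=1*2+0=2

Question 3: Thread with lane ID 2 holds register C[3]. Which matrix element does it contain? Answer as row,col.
lane 2⇒2/4=0, 2 mod 4=2
i=3  r:0+8⇒8  c:2·2+1⇒5

8,5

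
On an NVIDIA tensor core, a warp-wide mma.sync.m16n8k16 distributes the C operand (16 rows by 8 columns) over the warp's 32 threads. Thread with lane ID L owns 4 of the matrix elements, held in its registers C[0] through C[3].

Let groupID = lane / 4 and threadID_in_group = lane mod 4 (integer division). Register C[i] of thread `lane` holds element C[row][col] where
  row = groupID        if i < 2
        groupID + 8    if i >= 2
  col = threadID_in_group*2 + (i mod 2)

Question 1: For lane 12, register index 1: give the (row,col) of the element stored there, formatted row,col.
3,1

12: g=3,t=0
[1] (3+0,0*2+1) = (3,1)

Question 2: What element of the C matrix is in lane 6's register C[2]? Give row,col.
lane 6->6/4=1, 6 mod 4=2
i=2  r:1+8->9  c:2·2+0->4

9,4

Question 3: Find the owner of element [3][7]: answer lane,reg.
15,1

r=3→G=3,rhi=0  c=7→T=3,p=1
L=3*4+3=15  i=0*2+1=1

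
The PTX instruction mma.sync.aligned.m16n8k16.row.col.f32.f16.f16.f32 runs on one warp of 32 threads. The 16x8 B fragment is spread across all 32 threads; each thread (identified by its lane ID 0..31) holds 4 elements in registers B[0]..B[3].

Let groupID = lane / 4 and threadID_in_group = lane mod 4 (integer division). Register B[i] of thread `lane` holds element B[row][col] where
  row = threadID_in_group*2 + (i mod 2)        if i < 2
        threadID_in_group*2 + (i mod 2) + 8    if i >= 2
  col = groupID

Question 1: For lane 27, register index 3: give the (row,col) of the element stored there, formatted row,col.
15,6

lane 27=>27/4=6, 27 mod 4=3
i=3  r:2·3+1+8=>15  c:6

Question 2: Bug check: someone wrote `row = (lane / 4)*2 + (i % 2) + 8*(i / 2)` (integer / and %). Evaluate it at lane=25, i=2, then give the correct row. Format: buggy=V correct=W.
buggy=20 correct=10

`(lane / 4)*2 + (i % 2) + 8*(i / 2)`[25,2]→20
25: G=6,T=1
[2] (1*2+0+8,6) = (10,6)
row: 20 vs 10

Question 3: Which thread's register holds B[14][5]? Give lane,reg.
23,2

c=5->g=5  r=14->rb=1,t=3,b0=0
L=5*4+3=23  i=1*2+0=2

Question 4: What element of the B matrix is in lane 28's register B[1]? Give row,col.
1,7

L=28=>grp=28>>2=7, tig=28&3=0
[1]=>row 0·2+1+0=1  col grp=7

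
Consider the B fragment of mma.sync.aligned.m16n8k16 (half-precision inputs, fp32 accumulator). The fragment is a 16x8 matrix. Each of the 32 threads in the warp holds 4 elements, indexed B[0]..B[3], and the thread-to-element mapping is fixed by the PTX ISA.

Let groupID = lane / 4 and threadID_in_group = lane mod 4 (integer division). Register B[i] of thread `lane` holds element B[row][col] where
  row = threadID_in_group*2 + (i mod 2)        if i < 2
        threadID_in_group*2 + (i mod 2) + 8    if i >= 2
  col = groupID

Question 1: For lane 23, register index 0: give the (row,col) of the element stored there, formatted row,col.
lane 23=>23/4=5, 23 mod 4=3
i=0  r:2·3+0+0=>6  c:5

6,5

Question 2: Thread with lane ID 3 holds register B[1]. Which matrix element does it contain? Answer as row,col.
lane 3⇒3/4=0, 3 mod 4=3
i=1  r:2·3+1+0⇒7  c:0

7,0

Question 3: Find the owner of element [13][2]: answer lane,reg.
10,3

c=2→G=2  r=13→rhi=1,T=2,p=1
L=2*4+2=10  i=1*2+1=3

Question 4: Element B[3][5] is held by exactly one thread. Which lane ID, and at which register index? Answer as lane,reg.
21,1

c=5⇒gr=5  r=3⇒Rb=0,th=1,odd=1
L=5*4+1=21  i=0*2+1=1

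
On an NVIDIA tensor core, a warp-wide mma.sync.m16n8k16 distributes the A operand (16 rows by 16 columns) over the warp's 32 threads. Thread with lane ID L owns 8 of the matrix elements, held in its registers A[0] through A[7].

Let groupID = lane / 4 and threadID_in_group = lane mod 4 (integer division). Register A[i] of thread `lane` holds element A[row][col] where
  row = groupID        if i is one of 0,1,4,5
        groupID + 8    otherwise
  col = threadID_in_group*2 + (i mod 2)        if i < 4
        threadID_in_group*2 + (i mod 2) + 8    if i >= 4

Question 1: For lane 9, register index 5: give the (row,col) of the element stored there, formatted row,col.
lane 9->9/4=2, 9 mod 4=1
i=5  r:2+0->2  c:2·1+1+8->11

2,11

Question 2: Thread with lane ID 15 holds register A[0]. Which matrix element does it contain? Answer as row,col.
3,6

L=15⇒gr=15>>2=3, th=15&3=3
[0]⇒row 3+0=3  col 3·2+0+0=6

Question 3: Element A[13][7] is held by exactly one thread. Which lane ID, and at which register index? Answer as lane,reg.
r=13->g=5,rb=1  c=7->cb=0,t=3,b0=1
L=5*4+3=23  i=0*4+1*2+1=3

23,3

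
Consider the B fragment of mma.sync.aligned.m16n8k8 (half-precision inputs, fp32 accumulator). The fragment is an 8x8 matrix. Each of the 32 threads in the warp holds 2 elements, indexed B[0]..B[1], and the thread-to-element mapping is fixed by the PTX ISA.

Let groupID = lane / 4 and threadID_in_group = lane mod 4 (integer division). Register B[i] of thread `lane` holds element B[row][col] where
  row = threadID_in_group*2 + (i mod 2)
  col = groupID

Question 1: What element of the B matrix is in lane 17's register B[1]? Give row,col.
3,4

lane 17->17/4=4, 17 mod 4=1
i=1  r:2·1+1->3  c:4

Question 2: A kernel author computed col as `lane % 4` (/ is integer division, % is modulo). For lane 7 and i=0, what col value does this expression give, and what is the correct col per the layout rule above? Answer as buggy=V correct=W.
buggy=3 correct=1

`lane % 4`[7,0]=>3
lane 7=>7/4=1, 7 mod 4=3
i=0  r:2·3+0=>6  c:1
col: 3 vs 1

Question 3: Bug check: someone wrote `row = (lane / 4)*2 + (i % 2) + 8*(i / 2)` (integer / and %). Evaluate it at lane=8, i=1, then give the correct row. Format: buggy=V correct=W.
`(lane / 4)*2 + (i % 2) + 8*(i / 2)`[8,1]⇒5
lane 8⇒8/4=2, 8 mod 4=0
i=1  r:2·0+1⇒1  c:2
row: 5 vs 1

buggy=5 correct=1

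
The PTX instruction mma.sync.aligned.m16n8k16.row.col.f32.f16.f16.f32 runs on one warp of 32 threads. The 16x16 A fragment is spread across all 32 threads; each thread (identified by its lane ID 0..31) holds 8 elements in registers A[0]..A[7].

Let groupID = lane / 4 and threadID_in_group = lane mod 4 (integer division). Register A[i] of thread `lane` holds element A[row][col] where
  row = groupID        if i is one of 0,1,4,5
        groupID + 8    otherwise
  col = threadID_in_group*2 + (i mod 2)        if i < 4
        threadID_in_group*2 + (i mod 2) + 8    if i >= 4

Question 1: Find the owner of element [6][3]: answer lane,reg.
25,1

r=6→G=6,rhi=0  c=3→chi=0,T=1,p=1
L=6*4+1=25  i=0*4+0*2+1=1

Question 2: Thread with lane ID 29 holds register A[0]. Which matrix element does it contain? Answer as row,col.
7,2

29: grp=7,tig=1
[0] (7+0,1*2+0+0) = (7,2)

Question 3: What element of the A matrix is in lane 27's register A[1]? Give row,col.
lane 27: G=6 (27/4), T=3 (27%4)
i=1: r=6+0=6, c=3*2+1+0=7

6,7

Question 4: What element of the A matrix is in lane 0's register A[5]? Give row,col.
0: G=0,T=0
[5] (0+0,0*2+1+8) = (0,9)

0,9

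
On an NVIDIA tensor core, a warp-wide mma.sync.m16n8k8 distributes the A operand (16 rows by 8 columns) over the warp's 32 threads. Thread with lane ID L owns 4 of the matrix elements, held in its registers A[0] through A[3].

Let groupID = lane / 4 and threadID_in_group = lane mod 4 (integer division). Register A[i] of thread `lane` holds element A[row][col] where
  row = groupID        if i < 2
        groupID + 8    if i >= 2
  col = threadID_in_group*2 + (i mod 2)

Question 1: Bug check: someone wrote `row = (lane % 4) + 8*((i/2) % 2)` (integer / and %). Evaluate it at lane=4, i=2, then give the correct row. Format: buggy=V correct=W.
`(lane % 4) + 8*((i/2) % 2)`[4,2]→8
L=4→G=4>>2=1, T=4&3=0
[2]→row 1+8=9  col 0·2+0=0
row: 8 vs 9

buggy=8 correct=9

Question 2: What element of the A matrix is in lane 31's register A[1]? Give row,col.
lane 31->31/4=7, 31 mod 4=3
i=1  r:7+0->7  c:2·3+1->7

7,7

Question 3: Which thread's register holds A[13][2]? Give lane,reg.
21,2

r:13=>grp=5,rB=1  c:2=>tig=1,lo=0
L=5*4+1=21  i=1*2+0=2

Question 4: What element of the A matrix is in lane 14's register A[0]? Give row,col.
3,4

14: gr=3,th=2
[0] (3+0,2*2+0) = (3,4)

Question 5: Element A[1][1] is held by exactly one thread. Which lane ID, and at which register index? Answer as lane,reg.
4,1

r=1⇒gr=1,Rb=0  c=1⇒th=0,odd=1
L=1*4+0=4  i=0*2+1=1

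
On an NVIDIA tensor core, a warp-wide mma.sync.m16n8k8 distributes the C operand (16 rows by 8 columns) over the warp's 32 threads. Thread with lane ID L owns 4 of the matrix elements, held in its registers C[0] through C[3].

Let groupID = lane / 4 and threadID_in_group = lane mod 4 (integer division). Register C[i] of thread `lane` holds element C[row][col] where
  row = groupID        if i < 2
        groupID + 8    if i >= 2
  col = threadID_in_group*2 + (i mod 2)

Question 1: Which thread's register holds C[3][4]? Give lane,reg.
14,0

r: 3->gid=3,r8=0  c: 4->tid=2,i&1=0
L=3*4+2=14  i=0*2+0=0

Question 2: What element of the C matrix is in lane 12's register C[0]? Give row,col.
3,0

lane 12→12/4=3, 12 mod 4=0
i=0  r:3+0→3  c:2·0+0→0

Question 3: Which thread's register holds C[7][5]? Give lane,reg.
r:7=>grp=7,rB=0  c:5=>tig=2,lo=1
L=7*4+2=30  i=0*2+1=1

30,1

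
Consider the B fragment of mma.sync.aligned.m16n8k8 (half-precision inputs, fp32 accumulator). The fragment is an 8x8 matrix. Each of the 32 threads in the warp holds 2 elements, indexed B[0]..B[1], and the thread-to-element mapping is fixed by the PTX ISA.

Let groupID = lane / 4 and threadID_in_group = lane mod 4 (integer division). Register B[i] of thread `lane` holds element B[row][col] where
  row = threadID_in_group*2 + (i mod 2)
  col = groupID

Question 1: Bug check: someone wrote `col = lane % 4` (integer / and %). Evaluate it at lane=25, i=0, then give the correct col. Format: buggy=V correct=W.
buggy=1 correct=6

`lane % 4`[25,0]⇒1
lane 25: gr=6 (25/4), th=1 (25%4)
i=0: r=1*2+0=2, c=gr=6
col: 1 vs 6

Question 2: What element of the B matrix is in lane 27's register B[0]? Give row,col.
6,6

L=27->g=27>>2=6, t=27&3=3
[0]->row 3·2+0=6  col g=6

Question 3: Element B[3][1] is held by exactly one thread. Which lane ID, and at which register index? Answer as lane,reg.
5,1

c: 1->gid=1  r: 3->tid=1,i&1=1
L=1*4+1=5  i=1=1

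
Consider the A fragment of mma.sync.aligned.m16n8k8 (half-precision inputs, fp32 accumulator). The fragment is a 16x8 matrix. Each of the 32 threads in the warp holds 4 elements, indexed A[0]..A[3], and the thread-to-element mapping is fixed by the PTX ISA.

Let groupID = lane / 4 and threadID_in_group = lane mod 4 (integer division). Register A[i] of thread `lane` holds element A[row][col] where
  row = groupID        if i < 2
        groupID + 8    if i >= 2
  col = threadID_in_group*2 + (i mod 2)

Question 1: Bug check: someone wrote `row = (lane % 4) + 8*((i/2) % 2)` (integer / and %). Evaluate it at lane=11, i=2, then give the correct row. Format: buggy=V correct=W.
`(lane % 4) + 8*((i/2) % 2)`[11,2]→11
lane 11: G=2 (11/4), T=3 (11%4)
i=2: r=2+8=10, c=3*2+0=6
row: 11 vs 10

buggy=11 correct=10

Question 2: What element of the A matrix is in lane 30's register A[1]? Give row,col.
30: gid=7,tid=2
[1] (7+0,2*2+1) = (7,5)

7,5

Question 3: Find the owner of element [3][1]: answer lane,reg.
r: 3->gid=3,r8=0  c: 1->tid=0,i&1=1
L=3*4+0=12  i=0*2+1=1

12,1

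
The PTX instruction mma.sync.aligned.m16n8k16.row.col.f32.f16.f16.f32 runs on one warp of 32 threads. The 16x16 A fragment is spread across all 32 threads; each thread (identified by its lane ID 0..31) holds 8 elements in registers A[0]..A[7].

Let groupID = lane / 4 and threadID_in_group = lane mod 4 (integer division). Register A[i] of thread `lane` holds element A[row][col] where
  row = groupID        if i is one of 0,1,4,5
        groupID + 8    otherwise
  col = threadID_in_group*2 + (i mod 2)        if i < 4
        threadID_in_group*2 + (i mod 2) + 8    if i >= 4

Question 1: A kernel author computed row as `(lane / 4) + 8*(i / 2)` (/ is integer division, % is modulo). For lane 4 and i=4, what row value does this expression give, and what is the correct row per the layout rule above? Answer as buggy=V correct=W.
`(lane / 4) + 8*(i / 2)`[4,4]->17
lane 4->4/4=1, 4 mod 4=0
i=4  r:1+0->1  c:2·0+0+8->8
row: 17 vs 1

buggy=17 correct=1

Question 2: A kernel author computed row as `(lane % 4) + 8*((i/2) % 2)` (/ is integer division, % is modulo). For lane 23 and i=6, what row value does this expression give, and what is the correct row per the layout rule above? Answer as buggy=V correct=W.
`(lane % 4) + 8*((i/2) % 2)`[23,6]=>11
lane 23: grp=5 (23/4), tig=3 (23%4)
i=6: r=5+8=13, c=3*2+0+8=14
row: 11 vs 13

buggy=11 correct=13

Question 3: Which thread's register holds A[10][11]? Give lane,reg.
9,7

r=10->g=2,rb=1  c=11->cb=1,t=1,b0=1
L=2*4+1=9  i=1*4+1*2+1=7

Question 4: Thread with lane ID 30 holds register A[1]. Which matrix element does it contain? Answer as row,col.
7,5

30: G=7,T=2
[1] (7+0,2*2+1+0) = (7,5)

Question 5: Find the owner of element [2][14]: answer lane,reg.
11,4

r=2⇒gr=2,Rb=0  c=14⇒Cb=1,th=3,odd=0
L=2*4+3=11  i=1*4+0*2+0=4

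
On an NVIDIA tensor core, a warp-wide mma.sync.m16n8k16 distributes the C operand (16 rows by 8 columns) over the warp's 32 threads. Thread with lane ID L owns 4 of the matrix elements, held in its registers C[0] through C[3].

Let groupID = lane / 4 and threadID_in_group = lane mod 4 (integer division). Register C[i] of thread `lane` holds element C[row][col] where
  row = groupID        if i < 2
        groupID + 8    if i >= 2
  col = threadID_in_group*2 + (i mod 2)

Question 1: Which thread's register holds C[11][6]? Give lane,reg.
15,2

r:11=>grp=3,rB=1  c:6=>tig=3,lo=0
L=3*4+3=15  i=1*2+0=2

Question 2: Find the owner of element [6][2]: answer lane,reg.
25,0

r=6→G=6,rhi=0  c=2→T=1,p=0
L=6*4+1=25  i=0*2+0=0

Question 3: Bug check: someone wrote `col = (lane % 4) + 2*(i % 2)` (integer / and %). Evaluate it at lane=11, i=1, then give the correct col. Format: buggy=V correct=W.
`(lane % 4) + 2*(i % 2)`[11,1]=>5
lane 11=>11/4=2, 11 mod 4=3
i=1  r:2+0=>2  c:2·3+1=>7
col: 5 vs 7

buggy=5 correct=7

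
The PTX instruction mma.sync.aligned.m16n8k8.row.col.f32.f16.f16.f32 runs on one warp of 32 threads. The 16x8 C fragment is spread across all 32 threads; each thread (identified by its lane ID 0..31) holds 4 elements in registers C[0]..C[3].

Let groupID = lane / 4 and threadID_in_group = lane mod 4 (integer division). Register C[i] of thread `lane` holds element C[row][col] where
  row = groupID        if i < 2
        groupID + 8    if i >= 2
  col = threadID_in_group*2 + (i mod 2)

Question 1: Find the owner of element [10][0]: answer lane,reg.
r:10=>grp=2,rB=1  c:0=>tig=0,lo=0
L=2*4+0=8  i=1*2+0=2

8,2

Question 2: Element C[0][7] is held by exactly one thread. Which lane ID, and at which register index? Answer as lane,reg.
3,1

r=0→G=0,rhi=0  c=7→T=3,p=1
L=0*4+3=3  i=0*2+1=1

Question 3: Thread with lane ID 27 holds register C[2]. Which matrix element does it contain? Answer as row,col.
lane 27: grp=6 (27/4), tig=3 (27%4)
i=2: r=6+8=14, c=3*2+0=6

14,6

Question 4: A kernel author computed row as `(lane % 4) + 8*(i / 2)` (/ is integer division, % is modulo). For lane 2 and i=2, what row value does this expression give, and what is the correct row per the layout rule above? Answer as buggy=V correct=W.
`(lane % 4) + 8*(i / 2)`[2,2]->10
lane 2: gid=0 (2/4), tid=2 (2%4)
i=2: r=0+8=8, c=2*2+0=4
row: 10 vs 8

buggy=10 correct=8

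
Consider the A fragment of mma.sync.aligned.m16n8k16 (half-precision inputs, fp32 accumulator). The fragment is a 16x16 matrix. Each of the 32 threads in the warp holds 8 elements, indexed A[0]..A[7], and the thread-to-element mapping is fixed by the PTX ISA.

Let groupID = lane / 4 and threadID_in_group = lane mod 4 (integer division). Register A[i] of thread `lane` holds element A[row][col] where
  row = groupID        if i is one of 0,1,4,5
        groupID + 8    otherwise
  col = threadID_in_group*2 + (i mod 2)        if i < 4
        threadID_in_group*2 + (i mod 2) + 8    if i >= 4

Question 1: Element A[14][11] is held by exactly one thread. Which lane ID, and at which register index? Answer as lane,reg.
r=14⇒gr=6,Rb=1  c=11⇒Cb=1,th=1,odd=1
L=6*4+1=25  i=1*4+1*2+1=7

25,7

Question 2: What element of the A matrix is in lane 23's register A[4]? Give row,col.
lane 23->23/4=5, 23 mod 4=3
i=4  r:5+0->5  c:2·3+0+8->14

5,14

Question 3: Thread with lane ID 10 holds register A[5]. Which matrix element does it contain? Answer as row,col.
lane 10: gid=2 (10/4), tid=2 (10%4)
i=5: r=2+0=2, c=2*2+1+8=13

2,13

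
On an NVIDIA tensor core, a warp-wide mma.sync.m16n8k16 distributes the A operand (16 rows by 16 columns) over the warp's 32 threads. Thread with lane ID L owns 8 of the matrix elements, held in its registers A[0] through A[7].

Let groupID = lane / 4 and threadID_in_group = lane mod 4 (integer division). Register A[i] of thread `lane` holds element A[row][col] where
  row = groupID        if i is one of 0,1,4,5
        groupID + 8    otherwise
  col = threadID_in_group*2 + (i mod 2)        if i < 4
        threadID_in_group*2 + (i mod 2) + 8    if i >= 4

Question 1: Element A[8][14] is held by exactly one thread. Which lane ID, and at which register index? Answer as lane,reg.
3,6

r:8=>grp=0,rB=1  c:14=>cB=1,tig=3,lo=0
L=0*4+3=3  i=1*4+1*2+0=6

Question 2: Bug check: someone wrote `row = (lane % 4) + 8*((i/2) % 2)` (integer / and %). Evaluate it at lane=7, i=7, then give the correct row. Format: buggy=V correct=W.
`(lane % 4) + 8*((i/2) % 2)`[7,7]⇒11
lane 7: gr=1 (7/4), th=3 (7%4)
i=7: r=1+8=9, c=3*2+1+8=15
row: 11 vs 9

buggy=11 correct=9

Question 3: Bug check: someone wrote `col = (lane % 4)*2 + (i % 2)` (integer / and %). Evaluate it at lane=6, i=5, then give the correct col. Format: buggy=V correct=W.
`(lane % 4)*2 + (i % 2)`[6,5]=>5
L=6=>grp=6>>2=1, tig=6&3=2
[5]=>row 1+0=1  col 2·2+1+8=13
col: 5 vs 13

buggy=5 correct=13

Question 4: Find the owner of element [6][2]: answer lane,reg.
25,0

r=6→G=6,rhi=0  c=2→chi=0,T=1,p=0
L=6*4+1=25  i=0*4+0*2+0=0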